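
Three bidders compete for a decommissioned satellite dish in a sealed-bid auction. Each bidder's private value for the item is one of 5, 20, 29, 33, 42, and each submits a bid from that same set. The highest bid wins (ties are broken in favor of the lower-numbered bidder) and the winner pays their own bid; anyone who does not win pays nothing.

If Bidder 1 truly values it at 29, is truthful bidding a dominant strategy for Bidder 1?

Consider the case where Bidder 2 bids 5 and Bidder 3 bids 5.
Truthful bid 29: wins, pays 29, utility 29 - 29 = 0.
Bid 5 instead: wins, pays 5, utility 29 - 5 = 24.
Since 24 > 0, bidding 5 is strictly better here, so truthful bidding is not dominant.

No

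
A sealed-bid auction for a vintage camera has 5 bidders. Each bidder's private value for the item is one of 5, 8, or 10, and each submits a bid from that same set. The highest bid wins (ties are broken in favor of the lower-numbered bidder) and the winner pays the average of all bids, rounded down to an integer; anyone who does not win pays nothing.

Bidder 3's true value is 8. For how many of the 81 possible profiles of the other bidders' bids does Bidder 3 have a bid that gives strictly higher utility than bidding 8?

19

Others bid (5, 5, 5, 10): truth gives 0; bid 10 gives 1 > 0. Violating.
Others bid (5, 5, 8, 10): truth gives 0; bid 10 gives 1 > 0. Violating.
Others bid (5, 5, 10, 5): truth gives 0; bid 10 gives 1 > 0. Violating.
Others bid (5, 5, 10, 8): truth gives 0; bid 10 gives 1 > 0. Violating.
Others bid (5, 5, 5, 5): truth gives 3; no alternative beats it.
Others bid (5, 5, 5, 8): truth gives 2; no alternative beats it.
(Checking all 81 profiles: 19 have a profitable deviation, 62 do not.)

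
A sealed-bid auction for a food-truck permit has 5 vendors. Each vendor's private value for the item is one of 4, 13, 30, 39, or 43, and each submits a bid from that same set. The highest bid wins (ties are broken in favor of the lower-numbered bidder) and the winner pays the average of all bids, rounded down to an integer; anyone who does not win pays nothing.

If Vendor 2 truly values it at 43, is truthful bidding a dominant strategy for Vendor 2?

Consider the case where Vendor 1 bids 4, Vendor 3 bids 4, Vendor 4 bids 4 and Vendor 5 bids 4.
Truthful bid 43: wins, pays 11, utility 43 - 11 = 32.
Bid 13 instead: wins, pays 5, utility 43 - 5 = 38.
Since 38 > 32, bidding 13 is strictly better here, so truthful bidding is not dominant.

No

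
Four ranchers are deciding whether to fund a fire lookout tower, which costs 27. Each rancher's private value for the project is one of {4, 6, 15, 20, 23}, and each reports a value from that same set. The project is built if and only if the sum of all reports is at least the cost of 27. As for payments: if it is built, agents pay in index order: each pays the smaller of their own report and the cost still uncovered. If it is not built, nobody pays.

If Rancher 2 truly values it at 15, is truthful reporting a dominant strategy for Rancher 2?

Consider the case where Rancher 1 reports 4, Rancher 3 reports 4 and Rancher 4 reports 15.
Truthful report 15: project built, pays 15, utility 15 - 15 = 0.
Report 4 instead: project built, pays 4, utility 15 - 4 = 11.
Since 11 > 0, reporting 4 is strictly better here, so truthful reporting is not dominant.

No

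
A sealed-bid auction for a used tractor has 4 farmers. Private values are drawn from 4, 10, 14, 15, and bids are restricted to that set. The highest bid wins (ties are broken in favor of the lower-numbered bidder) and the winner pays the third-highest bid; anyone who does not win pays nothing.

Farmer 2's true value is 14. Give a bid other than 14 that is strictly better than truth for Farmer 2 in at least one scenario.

Suppose Farmer 1 bids 4, Farmer 3 bids 4 and Farmer 4 bids 15.
Bid 14: loses, pays 0, utility 0.
Bid 15: wins, pays 4, utility 14 - 4 = 10.
So bidding 15 beats truth here (10 > 0).

15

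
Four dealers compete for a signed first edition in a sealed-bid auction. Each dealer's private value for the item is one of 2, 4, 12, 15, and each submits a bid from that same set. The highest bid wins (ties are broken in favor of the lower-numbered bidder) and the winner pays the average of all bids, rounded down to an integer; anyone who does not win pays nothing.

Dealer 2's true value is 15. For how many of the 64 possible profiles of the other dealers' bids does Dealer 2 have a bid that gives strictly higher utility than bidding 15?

11

Others bid (2, 2, 2): truth gives 10; bid 4 gives 13 > 10. Violating.
Others bid (2, 2, 4): truth gives 10; bid 4 gives 12 > 10. Violating.
Others bid (2, 4, 2): truth gives 10; bid 4 gives 12 > 10. Violating.
Others bid (2, 4, 4): truth gives 9; bid 4 gives 12 > 9. Violating.
Others bid (2, 2, 12): truth gives 8; no alternative beats it.
Others bid (2, 2, 15): truth gives 7; no alternative beats it.
(Checking all 64 profiles: 11 have a profitable deviation, 53 do not.)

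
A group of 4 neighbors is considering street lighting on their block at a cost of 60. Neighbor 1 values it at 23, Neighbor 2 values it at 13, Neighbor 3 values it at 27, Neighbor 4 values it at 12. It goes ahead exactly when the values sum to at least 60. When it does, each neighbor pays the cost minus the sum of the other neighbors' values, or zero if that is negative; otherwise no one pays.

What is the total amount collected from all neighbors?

Total value 75 ≥ cost 60, so it is built.
Neighbor 1: others sum to 52; max(0, 60 - 52) = 8.
Neighbor 2: others sum to 62; max(0, 60 - 62) = 0.
Neighbor 3: others sum to 48; max(0, 60 - 48) = 12.
Neighbor 4: others sum to 63; max(0, 60 - 63) = 0.
Total collected = 8 + 0 + 12 + 0 = 20.

20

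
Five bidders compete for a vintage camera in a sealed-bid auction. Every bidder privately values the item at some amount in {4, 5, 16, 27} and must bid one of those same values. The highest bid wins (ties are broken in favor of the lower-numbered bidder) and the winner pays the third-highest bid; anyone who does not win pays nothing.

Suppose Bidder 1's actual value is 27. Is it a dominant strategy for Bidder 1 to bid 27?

Yes

Check each profile of the others' bids and compare truth against every alternative bid.
Others bid (4, 4, 4, 27): truth gives 23, best alternative gives 0.
Others bid (4, 4, 27, 4): truth gives 23, best alternative gives 0.
Others bid (4, 27, 4, 4): truth gives 23, best alternative gives 0.
Others bid (27, 4, 4, 4): truth gives 23, best alternative gives 0.
Others bid (4, 4, 5, 27): truth gives 22, best alternative gives 0.
Others bid (4, 4, 27, 5): truth gives 22, best alternative gives 0.
(Remaining 250 profiles checked similarly; truth is weakly best in each.)
In every case the truthful bid is at least as good as any alternative, so it is a dominant strategy.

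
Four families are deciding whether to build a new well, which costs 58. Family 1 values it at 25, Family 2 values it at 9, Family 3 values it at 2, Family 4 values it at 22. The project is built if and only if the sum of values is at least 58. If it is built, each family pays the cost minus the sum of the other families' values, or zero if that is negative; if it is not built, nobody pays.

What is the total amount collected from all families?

58

Total value 58 ≥ cost 58, so it is built.
Family 1: others sum to 33; max(0, 58 - 33) = 25.
Family 2: others sum to 49; max(0, 58 - 49) = 9.
Family 3: others sum to 56; max(0, 58 - 56) = 2.
Family 4: others sum to 36; max(0, 58 - 36) = 22.
Total collected = 25 + 9 + 2 + 22 = 58.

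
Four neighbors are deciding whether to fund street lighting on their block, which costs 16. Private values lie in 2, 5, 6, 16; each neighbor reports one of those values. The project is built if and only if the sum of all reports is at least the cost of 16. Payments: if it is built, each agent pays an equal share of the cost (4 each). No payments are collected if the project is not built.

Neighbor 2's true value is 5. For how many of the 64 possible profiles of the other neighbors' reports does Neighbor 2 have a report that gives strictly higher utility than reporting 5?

Others report (2, 2, 2): truth gives 0; report 16 gives 1 > 0. Violating.
Others report (2, 2, 5): truth gives 0; report 16 gives 1 > 0. Violating.
Others report (2, 2, 6): truth gives 0; report 6 gives 1 > 0. Violating.
Others report (2, 5, 2): truth gives 0; report 16 gives 1 > 0. Violating.
Others report (2, 2, 16): truth gives 1; no alternative beats it.
Others report (2, 5, 5): truth gives 1; no alternative beats it.
(Checking all 64 profiles: 7 have a profitable deviation, 57 do not.)

7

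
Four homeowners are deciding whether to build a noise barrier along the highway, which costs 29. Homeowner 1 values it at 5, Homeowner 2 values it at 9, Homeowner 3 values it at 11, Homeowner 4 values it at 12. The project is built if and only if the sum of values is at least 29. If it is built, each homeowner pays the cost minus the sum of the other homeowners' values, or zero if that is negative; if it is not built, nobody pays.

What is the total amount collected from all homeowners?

Total value 37 ≥ cost 29, so it is built.
Homeowner 1: others sum to 32; max(0, 29 - 32) = 0.
Homeowner 2: others sum to 28; max(0, 29 - 28) = 1.
Homeowner 3: others sum to 26; max(0, 29 - 26) = 3.
Homeowner 4: others sum to 25; max(0, 29 - 25) = 4.
Total collected = 0 + 1 + 3 + 4 = 8.

8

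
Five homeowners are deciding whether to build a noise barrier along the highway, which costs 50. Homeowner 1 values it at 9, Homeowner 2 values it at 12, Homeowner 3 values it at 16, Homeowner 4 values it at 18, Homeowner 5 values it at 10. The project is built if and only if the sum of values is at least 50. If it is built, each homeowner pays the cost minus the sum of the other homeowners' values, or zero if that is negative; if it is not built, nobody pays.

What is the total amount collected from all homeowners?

4

Total value 65 ≥ cost 50, so it is built.
Homeowner 1: others sum to 56; max(0, 50 - 56) = 0.
Homeowner 2: others sum to 53; max(0, 50 - 53) = 0.
Homeowner 3: others sum to 49; max(0, 50 - 49) = 1.
Homeowner 4: others sum to 47; max(0, 50 - 47) = 3.
Homeowner 5: others sum to 55; max(0, 50 - 55) = 0.
Total collected = 0 + 0 + 1 + 3 + 0 = 4.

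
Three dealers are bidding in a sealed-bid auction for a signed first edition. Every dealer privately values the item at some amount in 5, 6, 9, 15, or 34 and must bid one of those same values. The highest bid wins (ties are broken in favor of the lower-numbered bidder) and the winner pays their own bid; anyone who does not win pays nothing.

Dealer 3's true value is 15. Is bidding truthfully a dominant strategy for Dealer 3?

Consider the case where Dealer 1 bids 5 and Dealer 2 bids 5.
Truthful bid 15: wins, pays 15, utility 15 - 15 = 0.
Bid 6 instead: wins, pays 6, utility 15 - 6 = 9.
Since 9 > 0, bidding 6 is strictly better here, so truthful bidding is not dominant.

No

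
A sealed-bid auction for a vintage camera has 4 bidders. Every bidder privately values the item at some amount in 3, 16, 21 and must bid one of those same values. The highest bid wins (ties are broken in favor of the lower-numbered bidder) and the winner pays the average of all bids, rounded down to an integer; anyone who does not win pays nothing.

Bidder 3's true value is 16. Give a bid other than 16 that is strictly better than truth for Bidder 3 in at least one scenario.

Suppose Bidder 1 bids 3, Bidder 2 bids 3 and Bidder 4 bids 21.
Bid 16: loses, pays 0, utility 0.
Bid 21: wins, pays 12, utility 16 - 12 = 4.
So bidding 21 beats truth here (4 > 0).

21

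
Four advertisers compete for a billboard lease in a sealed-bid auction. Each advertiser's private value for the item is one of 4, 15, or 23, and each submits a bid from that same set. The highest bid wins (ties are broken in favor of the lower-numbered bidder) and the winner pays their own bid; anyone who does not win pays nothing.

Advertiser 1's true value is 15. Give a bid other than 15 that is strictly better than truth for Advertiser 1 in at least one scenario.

Suppose Advertiser 2 bids 4, Advertiser 3 bids 4 and Advertiser 4 bids 4.
Bid 15: wins, pays 15, utility 15 - 15 = 0.
Bid 4: wins, pays 4, utility 15 - 4 = 11.
So bidding 4 beats truth here (11 > 0).

4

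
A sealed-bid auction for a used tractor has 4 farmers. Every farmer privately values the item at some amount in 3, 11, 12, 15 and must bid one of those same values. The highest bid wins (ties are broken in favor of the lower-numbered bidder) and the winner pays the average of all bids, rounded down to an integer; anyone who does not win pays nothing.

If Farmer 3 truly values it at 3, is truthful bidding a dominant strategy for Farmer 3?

Check each profile of the others' bids and compare truth against every alternative bid.
Others bid (3, 3, 11): truth gives 0, best alternative gives -4.
Others bid (3, 3, 3): truth gives 0, best alternative gives -2.
Others bid (3, 3, 12): truth gives 0, best alternative gives 0.
Others bid (3, 3, 15): truth gives 0, best alternative gives 0.
Others bid (3, 11, 3): truth gives 0, best alternative gives 0.
Others bid (3, 11, 11): truth gives 0, best alternative gives 0.
(Remaining 58 profiles checked similarly; truth is weakly best in each.)
In every case the truthful bid is at least as good as any alternative, so it is a dominant strategy.

Yes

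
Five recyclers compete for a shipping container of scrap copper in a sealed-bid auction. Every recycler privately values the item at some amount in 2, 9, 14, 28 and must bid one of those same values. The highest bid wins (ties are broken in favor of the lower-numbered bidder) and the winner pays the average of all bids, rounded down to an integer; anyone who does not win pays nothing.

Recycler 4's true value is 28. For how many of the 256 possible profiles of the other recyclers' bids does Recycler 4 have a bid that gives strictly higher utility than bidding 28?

Others bid (2, 2, 2, 2): truth gives 21; bid 9 gives 25 > 21. Violating.
Others bid (2, 2, 2, 9): truth gives 20; bid 9 gives 24 > 20. Violating.
Others bid (2, 2, 2, 14): truth gives 19; bid 14 gives 22 > 19. Violating.
Others bid (2, 2, 9, 2): truth gives 20; bid 14 gives 23 > 20. Violating.
Others bid (2, 2, 2, 28): truth gives 16; no alternative beats it.
Others bid (2, 2, 9, 28): truth gives 15; no alternative beats it.
(Checking all 256 profiles: 24 have a profitable deviation, 232 do not.)

24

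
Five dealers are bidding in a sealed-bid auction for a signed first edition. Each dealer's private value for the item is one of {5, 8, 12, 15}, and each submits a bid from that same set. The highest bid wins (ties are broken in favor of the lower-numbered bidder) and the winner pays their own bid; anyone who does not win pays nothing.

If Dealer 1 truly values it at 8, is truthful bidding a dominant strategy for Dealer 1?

No

Consider the case where Dealer 2 bids 5, Dealer 3 bids 5, Dealer 4 bids 5 and Dealer 5 bids 5.
Truthful bid 8: wins, pays 8, utility 8 - 8 = 0.
Bid 5 instead: wins, pays 5, utility 8 - 5 = 3.
Since 3 > 0, bidding 5 is strictly better here, so truthful bidding is not dominant.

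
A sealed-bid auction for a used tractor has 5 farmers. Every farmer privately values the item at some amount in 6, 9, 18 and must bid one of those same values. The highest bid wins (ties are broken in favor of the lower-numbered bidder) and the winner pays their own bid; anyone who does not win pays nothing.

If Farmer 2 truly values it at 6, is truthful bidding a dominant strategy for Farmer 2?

Yes

Check each profile of the others' bids and compare truth against every alternative bid.
Others bid (6, 6, 6, 6): truth gives 0, best alternative gives -3.
Others bid (6, 6, 6, 9): truth gives 0, best alternative gives -3.
Others bid (6, 6, 9, 6): truth gives 0, best alternative gives -3.
Others bid (6, 6, 9, 9): truth gives 0, best alternative gives -3.
Others bid (6, 9, 6, 6): truth gives 0, best alternative gives -3.
Others bid (6, 9, 6, 9): truth gives 0, best alternative gives -3.
(Remaining 75 profiles checked similarly; truth is weakly best in each.)
In every case the truthful bid is at least as good as any alternative, so it is a dominant strategy.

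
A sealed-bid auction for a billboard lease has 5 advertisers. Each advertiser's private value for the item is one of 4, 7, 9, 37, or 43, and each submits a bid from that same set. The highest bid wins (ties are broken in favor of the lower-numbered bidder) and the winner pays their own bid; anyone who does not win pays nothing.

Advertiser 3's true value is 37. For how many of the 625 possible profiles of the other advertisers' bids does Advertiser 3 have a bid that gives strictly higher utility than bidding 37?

36

Others bid (4, 4, 4, 4): truth gives 0; bid 7 gives 30 > 0. Violating.
Others bid (4, 4, 4, 7): truth gives 0; bid 7 gives 30 > 0. Violating.
Others bid (4, 4, 4, 9): truth gives 0; bid 9 gives 28 > 0. Violating.
Others bid (4, 4, 7, 4): truth gives 0; bid 7 gives 30 > 0. Violating.
Others bid (4, 4, 4, 37): truth gives 0; no alternative beats it.
Others bid (4, 4, 4, 43): truth gives 0; no alternative beats it.
(Checking all 625 profiles: 36 have a profitable deviation, 589 do not.)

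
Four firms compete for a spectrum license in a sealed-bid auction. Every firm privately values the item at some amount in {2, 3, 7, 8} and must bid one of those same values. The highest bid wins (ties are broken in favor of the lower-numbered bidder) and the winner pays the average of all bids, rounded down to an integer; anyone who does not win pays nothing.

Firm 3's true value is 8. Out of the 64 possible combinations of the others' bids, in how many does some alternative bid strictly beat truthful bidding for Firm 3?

7

Others bid (2, 2, 2): truth gives 5; bid 3 gives 6 > 5. Violating.
Others bid (2, 2, 3): truth gives 5; bid 3 gives 6 > 5. Violating.
Others bid (2, 3, 3): truth gives 4; bid 7 gives 5 > 4. Violating.
Others bid (2, 3, 7): truth gives 3; bid 7 gives 4 > 3. Violating.
Others bid (2, 2, 7): truth gives 4; no alternative beats it.
Others bid (2, 2, 8): truth gives 3; no alternative beats it.
(Checking all 64 profiles: 7 have a profitable deviation, 57 do not.)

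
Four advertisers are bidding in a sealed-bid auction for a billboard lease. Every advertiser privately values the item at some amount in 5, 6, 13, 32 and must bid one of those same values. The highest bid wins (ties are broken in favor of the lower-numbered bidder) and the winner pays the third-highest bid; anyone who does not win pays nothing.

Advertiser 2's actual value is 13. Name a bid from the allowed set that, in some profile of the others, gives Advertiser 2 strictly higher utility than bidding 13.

32

Suppose Advertiser 1 bids 5, Advertiser 3 bids 5 and Advertiser 4 bids 32.
Bid 13: loses, pays 0, utility 0.
Bid 32: wins, pays 5, utility 13 - 5 = 8.
So bidding 32 beats truth here (8 > 0).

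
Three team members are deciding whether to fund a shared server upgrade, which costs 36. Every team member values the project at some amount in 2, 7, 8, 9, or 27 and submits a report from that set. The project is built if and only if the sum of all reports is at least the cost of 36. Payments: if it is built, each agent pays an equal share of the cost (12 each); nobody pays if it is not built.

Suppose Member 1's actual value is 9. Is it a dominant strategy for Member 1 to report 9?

Consider the case where Member 2 reports 2 and Member 3 reports 27.
Truthful report 9: project built, pays 12, utility 9 - 12 = -3.
Report 2 instead: project not built, utility 0.
Since 0 > -3, reporting 2 is strictly better here, so truthful reporting is not dominant.

No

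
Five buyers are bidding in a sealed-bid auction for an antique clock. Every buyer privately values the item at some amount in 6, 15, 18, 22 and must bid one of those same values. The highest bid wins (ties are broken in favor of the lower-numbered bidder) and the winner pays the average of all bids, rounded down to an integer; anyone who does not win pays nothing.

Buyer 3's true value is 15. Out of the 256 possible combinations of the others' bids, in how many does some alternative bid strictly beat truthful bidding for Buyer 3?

53

Others bid (6, 6, 6, 18): truth gives 0; bid 18 gives 5 > 0. Violating.
Others bid (6, 6, 6, 22): truth gives 0; bid 22 gives 3 > 0. Violating.
Others bid (6, 6, 15, 18): truth gives 0; bid 18 gives 3 > 0. Violating.
Others bid (6, 6, 15, 22): truth gives 0; bid 22 gives 1 > 0. Violating.
Others bid (6, 6, 6, 6): truth gives 8; no alternative beats it.
Others bid (6, 6, 6, 15): truth gives 6; no alternative beats it.
(Checking all 256 profiles: 53 have a profitable deviation, 203 do not.)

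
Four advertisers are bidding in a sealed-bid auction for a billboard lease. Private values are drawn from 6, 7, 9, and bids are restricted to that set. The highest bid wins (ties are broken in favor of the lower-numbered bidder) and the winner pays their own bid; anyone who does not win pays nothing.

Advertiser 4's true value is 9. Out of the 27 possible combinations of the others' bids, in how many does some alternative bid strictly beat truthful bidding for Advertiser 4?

1

Others bid (6, 6, 6): truth gives 0; bid 7 gives 2 > 0. Violating.
Others bid (6, 6, 7): truth gives 0; no alternative beats it.
Others bid (6, 6, 9): truth gives 0; no alternative beats it.
(Checking all 27 profiles: 1 has a profitable deviation, 26 do not.)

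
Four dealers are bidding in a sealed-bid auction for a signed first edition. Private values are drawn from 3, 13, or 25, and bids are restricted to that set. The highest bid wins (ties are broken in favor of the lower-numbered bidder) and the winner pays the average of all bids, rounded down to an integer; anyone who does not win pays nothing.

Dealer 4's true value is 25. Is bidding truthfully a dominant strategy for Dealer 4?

Consider the case where Dealer 1 bids 3, Dealer 2 bids 3 and Dealer 3 bids 3.
Truthful bid 25: wins, pays 8, utility 25 - 8 = 17.
Bid 13 instead: wins, pays 5, utility 25 - 5 = 20.
Since 20 > 17, bidding 13 is strictly better here, so truthful bidding is not dominant.

No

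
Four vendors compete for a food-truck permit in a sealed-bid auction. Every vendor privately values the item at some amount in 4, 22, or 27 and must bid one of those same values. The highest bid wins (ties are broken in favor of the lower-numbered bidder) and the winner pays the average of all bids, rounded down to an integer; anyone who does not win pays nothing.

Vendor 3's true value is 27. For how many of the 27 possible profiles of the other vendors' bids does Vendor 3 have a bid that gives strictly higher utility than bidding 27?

2

Others bid (4, 4, 4): truth gives 18; bid 22 gives 19 > 18. Violating.
Others bid (4, 4, 22): truth gives 13; bid 22 gives 14 > 13. Violating.
Others bid (4, 4, 27): truth gives 12; no alternative beats it.
Others bid (4, 22, 4): truth gives 13; no alternative beats it.
(Checking all 27 profiles: 2 have a profitable deviation, 25 do not.)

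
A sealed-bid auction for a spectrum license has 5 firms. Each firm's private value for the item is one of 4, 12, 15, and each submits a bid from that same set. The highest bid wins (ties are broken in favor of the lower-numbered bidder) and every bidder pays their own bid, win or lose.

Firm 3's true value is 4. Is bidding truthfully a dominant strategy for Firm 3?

Check each profile of the others' bids and compare truth against every alternative bid.
Others bid (4, 15, 4, 4): truth gives -4, best alternative gives -12.
Others bid (4, 15, 4, 12): truth gives -4, best alternative gives -12.
Others bid (4, 15, 4, 15): truth gives -4, best alternative gives -12.
Others bid (4, 15, 12, 4): truth gives -4, best alternative gives -12.
Others bid (4, 15, 12, 12): truth gives -4, best alternative gives -12.
Others bid (4, 15, 12, 15): truth gives -4, best alternative gives -12.
(Remaining 75 profiles checked similarly; truth is weakly best in each.)
In every case the truthful bid is at least as good as any alternative, so it is a dominant strategy.

Yes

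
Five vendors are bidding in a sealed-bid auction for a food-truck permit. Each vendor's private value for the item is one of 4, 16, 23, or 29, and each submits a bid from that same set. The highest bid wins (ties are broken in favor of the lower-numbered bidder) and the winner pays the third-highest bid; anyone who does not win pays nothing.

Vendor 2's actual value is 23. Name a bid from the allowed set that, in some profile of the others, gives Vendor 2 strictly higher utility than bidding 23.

29

Suppose Vendor 1 bids 4, Vendor 3 bids 4, Vendor 4 bids 4 and Vendor 5 bids 29.
Bid 23: loses, pays 0, utility 0.
Bid 29: wins, pays 4, utility 23 - 4 = 19.
So bidding 29 beats truth here (19 > 0).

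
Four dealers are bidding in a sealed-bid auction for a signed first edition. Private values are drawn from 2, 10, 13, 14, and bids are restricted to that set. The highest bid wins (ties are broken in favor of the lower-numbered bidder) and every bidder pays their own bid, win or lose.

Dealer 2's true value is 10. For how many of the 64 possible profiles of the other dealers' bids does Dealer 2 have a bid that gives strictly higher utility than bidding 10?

Others bid (2, 2, 13): truth gives -10; bid 2 gives -2 > -10. Violating.
Others bid (2, 2, 14): truth gives -10; bid 2 gives -2 > -10. Violating.
Others bid (2, 10, 13): truth gives -10; bid 2 gives -2 > -10. Violating.
Others bid (2, 10, 14): truth gives -10; bid 2 gives -2 > -10. Violating.
Others bid (2, 2, 2): truth gives 0; no alternative beats it.
Others bid (2, 2, 10): truth gives 0; no alternative beats it.
(Checking all 64 profiles: 60 have a profitable deviation, 4 do not.)

60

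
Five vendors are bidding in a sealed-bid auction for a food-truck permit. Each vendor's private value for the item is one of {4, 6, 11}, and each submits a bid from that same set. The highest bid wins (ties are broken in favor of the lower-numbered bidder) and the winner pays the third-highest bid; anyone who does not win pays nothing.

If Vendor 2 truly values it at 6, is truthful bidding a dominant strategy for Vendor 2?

Consider the case where Vendor 1 bids 4, Vendor 3 bids 4, Vendor 4 bids 4 and Vendor 5 bids 11.
Truthful bid 6: loses, pays 0, utility 0.
Bid 11 instead: wins, pays 4, utility 6 - 4 = 2.
Since 2 > 0, bidding 11 is strictly better here, so truthful bidding is not dominant.

No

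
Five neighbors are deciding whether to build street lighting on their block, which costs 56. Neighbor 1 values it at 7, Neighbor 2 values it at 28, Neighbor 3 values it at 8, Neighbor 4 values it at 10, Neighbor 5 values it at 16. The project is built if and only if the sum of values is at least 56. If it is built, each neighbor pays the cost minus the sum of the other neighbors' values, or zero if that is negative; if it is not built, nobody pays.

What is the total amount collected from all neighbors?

18

Total value 69 ≥ cost 56, so it is built.
Neighbor 1: others sum to 62; max(0, 56 - 62) = 0.
Neighbor 2: others sum to 41; max(0, 56 - 41) = 15.
Neighbor 3: others sum to 61; max(0, 56 - 61) = 0.
Neighbor 4: others sum to 59; max(0, 56 - 59) = 0.
Neighbor 5: others sum to 53; max(0, 56 - 53) = 3.
Total collected = 0 + 15 + 0 + 0 + 3 = 18.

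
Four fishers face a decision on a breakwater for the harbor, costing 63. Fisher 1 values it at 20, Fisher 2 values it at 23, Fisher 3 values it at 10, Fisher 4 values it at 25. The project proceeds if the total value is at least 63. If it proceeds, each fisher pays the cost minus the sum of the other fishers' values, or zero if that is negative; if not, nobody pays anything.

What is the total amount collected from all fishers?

23

Total value 78 ≥ cost 63, so it is built.
Fisher 1: others sum to 58; max(0, 63 - 58) = 5.
Fisher 2: others sum to 55; max(0, 63 - 55) = 8.
Fisher 3: others sum to 68; max(0, 63 - 68) = 0.
Fisher 4: others sum to 53; max(0, 63 - 53) = 10.
Total collected = 5 + 8 + 0 + 10 = 23.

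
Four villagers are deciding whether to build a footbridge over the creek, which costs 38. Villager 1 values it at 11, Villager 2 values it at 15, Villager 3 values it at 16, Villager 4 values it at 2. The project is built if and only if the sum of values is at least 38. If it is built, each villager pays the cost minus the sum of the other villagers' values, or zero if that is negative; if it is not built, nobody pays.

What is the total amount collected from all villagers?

24

Total value 44 ≥ cost 38, so it is built.
Villager 1: others sum to 33; max(0, 38 - 33) = 5.
Villager 2: others sum to 29; max(0, 38 - 29) = 9.
Villager 3: others sum to 28; max(0, 38 - 28) = 10.
Villager 4: others sum to 42; max(0, 38 - 42) = 0.
Total collected = 5 + 9 + 10 + 0 = 24.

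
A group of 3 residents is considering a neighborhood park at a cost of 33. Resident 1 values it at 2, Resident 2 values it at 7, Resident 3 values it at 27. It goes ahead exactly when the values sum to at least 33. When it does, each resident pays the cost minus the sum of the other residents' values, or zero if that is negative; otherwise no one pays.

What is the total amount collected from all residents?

Total value 36 ≥ cost 33, so it is built.
Resident 1: others sum to 34; max(0, 33 - 34) = 0.
Resident 2: others sum to 29; max(0, 33 - 29) = 4.
Resident 3: others sum to 9; max(0, 33 - 9) = 24.
Total collected = 0 + 4 + 24 = 28.

28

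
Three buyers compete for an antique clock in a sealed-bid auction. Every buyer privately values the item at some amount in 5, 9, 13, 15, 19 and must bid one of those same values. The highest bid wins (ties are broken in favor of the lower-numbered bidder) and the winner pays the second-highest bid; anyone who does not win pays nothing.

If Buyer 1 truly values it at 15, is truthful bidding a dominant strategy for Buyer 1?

Check each profile of the others' bids and compare truth against every alternative bid.
Others bid (5, 5): truth gives 10, best alternative gives 10.
Others bid (5, 9): truth gives 6, best alternative gives 6.
Others bid (9, 5): truth gives 6, best alternative gives 6.
Others bid (9, 9): truth gives 6, best alternative gives 6.
Others bid (5, 13): truth gives 2, best alternative gives 2.
Others bid (9, 13): truth gives 2, best alternative gives 2.
(Remaining 19 profiles checked similarly; truth is weakly best in each.)
In every case the truthful bid is at least as good as any alternative, so it is a dominant strategy.

Yes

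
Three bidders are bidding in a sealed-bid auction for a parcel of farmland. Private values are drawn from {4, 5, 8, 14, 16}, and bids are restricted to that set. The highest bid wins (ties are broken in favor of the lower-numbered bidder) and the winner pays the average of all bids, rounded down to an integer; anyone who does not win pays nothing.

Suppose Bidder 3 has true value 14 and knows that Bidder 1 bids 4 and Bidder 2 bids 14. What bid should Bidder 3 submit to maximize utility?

Bid 4: loses, pays 0, utility 0.
Bid 5: loses, pays 0, utility 0.
Bid 8: loses, pays 0, utility 0.
Bid 14: loses, pays 0, utility 0.
Bid 16: wins, pays 11, utility 14 - 11 = 3.
The best choice is 16 with utility 3.

16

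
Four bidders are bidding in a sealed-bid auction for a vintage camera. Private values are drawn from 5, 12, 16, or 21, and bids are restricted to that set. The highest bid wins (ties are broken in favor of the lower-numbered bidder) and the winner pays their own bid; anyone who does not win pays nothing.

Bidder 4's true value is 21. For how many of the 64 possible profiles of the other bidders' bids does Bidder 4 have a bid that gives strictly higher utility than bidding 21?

Others bid (5, 5, 5): truth gives 0; bid 12 gives 9 > 0. Violating.
Others bid (5, 5, 12): truth gives 0; bid 16 gives 5 > 0. Violating.
Others bid (5, 12, 5): truth gives 0; bid 16 gives 5 > 0. Violating.
Others bid (5, 12, 12): truth gives 0; bid 16 gives 5 > 0. Violating.
Others bid (5, 5, 16): truth gives 0; no alternative beats it.
Others bid (5, 5, 21): truth gives 0; no alternative beats it.
(Checking all 64 profiles: 8 have a profitable deviation, 56 do not.)

8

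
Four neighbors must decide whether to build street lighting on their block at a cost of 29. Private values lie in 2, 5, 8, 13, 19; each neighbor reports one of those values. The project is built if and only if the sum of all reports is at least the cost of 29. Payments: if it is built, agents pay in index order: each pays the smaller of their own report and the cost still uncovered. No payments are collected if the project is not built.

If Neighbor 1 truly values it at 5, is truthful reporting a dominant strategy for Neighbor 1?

No

Consider the case where Neighbor 2 reports 2, Neighbor 3 reports 8 and Neighbor 4 reports 19.
Truthful report 5: project built, pays 5, utility 5 - 5 = 0.
Report 2 instead: project built, pays 2, utility 5 - 2 = 3.
Since 3 > 0, reporting 2 is strictly better here, so truthful reporting is not dominant.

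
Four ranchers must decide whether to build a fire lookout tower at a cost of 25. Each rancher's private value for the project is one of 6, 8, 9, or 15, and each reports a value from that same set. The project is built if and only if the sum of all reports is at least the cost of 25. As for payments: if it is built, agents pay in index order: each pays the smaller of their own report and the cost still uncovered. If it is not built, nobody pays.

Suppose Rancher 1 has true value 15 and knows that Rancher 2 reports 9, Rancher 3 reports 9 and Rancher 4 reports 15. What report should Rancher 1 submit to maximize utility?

6

Report 6: project built, pays 6, utility 15 - 6 = 9.
Report 8: project built, pays 8, utility 15 - 8 = 7.
Report 9: project built, pays 9, utility 15 - 9 = 6.
Report 15: project built, pays 15, utility 15 - 15 = 0.
The best choice is 6 with utility 9.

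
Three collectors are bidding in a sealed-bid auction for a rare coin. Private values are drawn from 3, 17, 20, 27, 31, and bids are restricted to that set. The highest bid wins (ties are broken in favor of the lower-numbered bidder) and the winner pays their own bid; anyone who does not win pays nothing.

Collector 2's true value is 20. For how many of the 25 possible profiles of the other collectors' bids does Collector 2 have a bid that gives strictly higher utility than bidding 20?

2

Others bid (3, 3): truth gives 0; bid 17 gives 3 > 0. Violating.
Others bid (3, 17): truth gives 0; bid 17 gives 3 > 0. Violating.
Others bid (3, 20): truth gives 0; no alternative beats it.
Others bid (3, 27): truth gives 0; no alternative beats it.
(Checking all 25 profiles: 2 have a profitable deviation, 23 do not.)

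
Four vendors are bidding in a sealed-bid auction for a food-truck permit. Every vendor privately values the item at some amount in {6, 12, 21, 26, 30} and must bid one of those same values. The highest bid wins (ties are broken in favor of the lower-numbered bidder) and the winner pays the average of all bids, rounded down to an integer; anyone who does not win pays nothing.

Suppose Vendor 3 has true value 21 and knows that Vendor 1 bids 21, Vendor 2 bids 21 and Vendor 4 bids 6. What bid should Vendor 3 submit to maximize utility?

Bid 6: loses, pays 0, utility 0.
Bid 12: loses, pays 0, utility 0.
Bid 21: loses, pays 0, utility 0.
Bid 26: wins, pays 18, utility 21 - 18 = 3.
Bid 30: wins, pays 19, utility 21 - 19 = 2.
The best choice is 26 with utility 3.

26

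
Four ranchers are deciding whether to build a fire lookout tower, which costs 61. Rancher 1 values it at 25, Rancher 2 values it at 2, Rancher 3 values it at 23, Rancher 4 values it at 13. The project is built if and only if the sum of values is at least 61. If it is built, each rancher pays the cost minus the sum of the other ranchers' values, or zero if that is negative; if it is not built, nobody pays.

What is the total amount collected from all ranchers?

55

Total value 63 ≥ cost 61, so it is built.
Rancher 1: others sum to 38; max(0, 61 - 38) = 23.
Rancher 2: others sum to 61; max(0, 61 - 61) = 0.
Rancher 3: others sum to 40; max(0, 61 - 40) = 21.
Rancher 4: others sum to 50; max(0, 61 - 50) = 11.
Total collected = 23 + 0 + 21 + 11 = 55.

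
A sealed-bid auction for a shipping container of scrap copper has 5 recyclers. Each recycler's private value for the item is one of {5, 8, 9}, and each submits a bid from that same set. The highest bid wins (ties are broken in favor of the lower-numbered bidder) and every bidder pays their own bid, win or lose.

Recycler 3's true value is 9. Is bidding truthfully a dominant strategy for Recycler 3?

No

Consider the case where Recycler 1 bids 5, Recycler 2 bids 5, Recycler 4 bids 5 and Recycler 5 bids 5.
Truthful bid 9: wins, pays 9, utility 9 - 9 = 0.
Bid 8 instead: wins, pays 8, utility 9 - 8 = 1.
Since 1 > 0, bidding 8 is strictly better here, so truthful bidding is not dominant.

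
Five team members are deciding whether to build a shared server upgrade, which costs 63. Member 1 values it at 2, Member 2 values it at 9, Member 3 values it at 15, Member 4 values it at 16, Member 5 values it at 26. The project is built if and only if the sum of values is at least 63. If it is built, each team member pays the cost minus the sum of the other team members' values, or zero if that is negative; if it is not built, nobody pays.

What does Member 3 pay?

Total value 68 ≥ cost 63, so the project is built.
The other team members' values sum to 53.
Cost minus that sum is 63 - 53 = 10.

10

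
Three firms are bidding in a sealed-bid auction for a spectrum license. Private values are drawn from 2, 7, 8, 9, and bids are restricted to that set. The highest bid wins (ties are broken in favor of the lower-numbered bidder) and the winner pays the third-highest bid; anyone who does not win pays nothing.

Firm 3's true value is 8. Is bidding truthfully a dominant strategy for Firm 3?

Consider the case where Firm 1 bids 2 and Firm 2 bids 8.
Truthful bid 8: loses, pays 0, utility 0.
Bid 9 instead: wins, pays 2, utility 8 - 2 = 6.
Since 6 > 0, bidding 9 is strictly better here, so truthful bidding is not dominant.

No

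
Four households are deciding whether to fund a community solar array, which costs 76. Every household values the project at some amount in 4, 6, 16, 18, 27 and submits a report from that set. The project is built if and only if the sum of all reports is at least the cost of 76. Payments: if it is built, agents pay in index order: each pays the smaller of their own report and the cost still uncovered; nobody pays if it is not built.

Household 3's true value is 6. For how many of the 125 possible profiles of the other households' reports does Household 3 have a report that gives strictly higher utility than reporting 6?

Others report (18, 27, 27): truth gives 0; report 4 gives 2 > 0. Violating.
Others report (27, 18, 27): truth gives 0; report 4 gives 2 > 0. Violating.
Others report (27, 27, 18): truth gives 0; report 4 gives 2 > 0. Violating.
Others report (27, 27, 27): truth gives 0; report 4 gives 2 > 0. Violating.
Others report (4, 4, 4): truth gives 0; no alternative beats it.
Others report (4, 4, 6): truth gives 0; no alternative beats it.
(Checking all 125 profiles: 4 have a profitable deviation, 121 do not.)

4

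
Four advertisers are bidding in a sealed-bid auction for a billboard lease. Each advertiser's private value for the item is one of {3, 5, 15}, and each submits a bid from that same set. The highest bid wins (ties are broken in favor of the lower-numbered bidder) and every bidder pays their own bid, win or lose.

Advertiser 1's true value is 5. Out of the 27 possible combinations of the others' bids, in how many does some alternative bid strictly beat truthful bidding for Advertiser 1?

Others bid (3, 3, 3): truth gives 0; bid 3 gives 2 > 0. Violating.
Others bid (3, 3, 15): truth gives -5; bid 3 gives -3 > -5. Violating.
Others bid (3, 5, 15): truth gives -5; bid 3 gives -3 > -5. Violating.
Others bid (3, 15, 3): truth gives -5; bid 3 gives -3 > -5. Violating.
Others bid (3, 3, 5): truth gives 0; no alternative beats it.
Others bid (3, 5, 3): truth gives 0; no alternative beats it.
(Checking all 27 profiles: 20 have a profitable deviation, 7 do not.)

20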